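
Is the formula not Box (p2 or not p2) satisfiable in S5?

1. not Box (p2 or not p2), 0
2. not (p2 or not p2), 1   [neg-Box-rule on 1: fresh world 1, 0R1]
3. not p2, 1   [neg-or-rule on 2]
4. p2, 1   [neg-or-rule on 2]
Accessibility: 0R0, 0R1, 1R0, 1R1
Branch closes: p2 and not p2 both at 1.
Every branch closes; the branch above is one of them.

No, unsatisfiable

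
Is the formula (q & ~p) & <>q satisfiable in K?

1. (q & ~p) & <>q, u
2. q & ~p, u
3. <>q, u
4. q, u
5. ~p, u
6. q, v
Accessibility: uRv

Satisfiable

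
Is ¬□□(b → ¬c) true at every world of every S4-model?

No, not valid

Tableau for the negation □□(b → ¬c):
1. □□(b → ¬c), u
2. □(b → ¬c), u   [□-rule on 1 via uRu]
3. b → ¬c, u   [□-rule on 2 via uRu]
4. ¬c, u   [→-rule on 3 (branches; this branch)]
Accessibility: uRu
The negation has an open branch (countermodel exists).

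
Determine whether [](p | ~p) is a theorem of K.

Yes, valid

Tableau for the negation ~[](p | ~p):
1. ~[](p | ~p), w0
2. ~(p | ~p), w1   [~[]-rule on 1: fresh world w1, w0Rw1]
3. ~p, w1   [~|-rule on 2]
4. p, w1   [~|-rule on 2]
Accessibility: w0Rw1
Branch closes: p and ~p both at w1.
Every branch of the negation's tableau closes; the branch above is one of them.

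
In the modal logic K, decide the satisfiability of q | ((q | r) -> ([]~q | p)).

Satisfiable (open branch found)

1. q | ((q | r) -> ([]~q | p)), u
2. (q | r) -> ([]~q | p), u
3. []~q | p, u
4. p, u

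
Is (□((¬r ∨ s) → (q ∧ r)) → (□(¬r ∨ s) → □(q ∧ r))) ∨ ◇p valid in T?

Tableau for the negation ¬((□((¬r ∨ s) → (q ∧ r)) → (□(¬r ∨ s) → □(q ∧ r))) ∨ ◇p):
1. ¬((□((¬r ∨ s) → (q ∧ r)) → (□(¬r ∨ s) → □(q ∧ r))) ∨ ◇p), 0
2. ¬(□((¬r ∨ s) → (q ∧ r)) → (□(¬r ∨ s) → □(q ∧ r))), 0   [¬∨-rule on 1]
3. ¬◇p, 0   [¬∨-rule on 1]
4. □((¬r ∨ s) → (q ∧ r)), 0   [¬→-rule on 2]
5. ¬(□(¬r ∨ s) → □(q ∧ r)), 0   [¬→-rule on 2]
6. □(¬r ∨ s), 0   [¬→-rule on 5]
7. ¬□(q ∧ r), 0   [¬→-rule on 5]
8. ¬p, 0   [¬◇-rule on 3 via 0R0]
9. (¬r ∨ s) → (q ∧ r), 0   [□-rule on 4 via 0R0]
10. ¬r ∨ s, 0   [□-rule on 6 via 0R0]
11. q ∧ r, 0   [→-rule on 9 (branches; this branch)]
12. q, 0   [∧-rule on 11]
13. r, 0   [∧-rule on 11]
14. s, 0   [∨-rule on 10 (branches; this branch)]
15. ¬(q ∧ r), 1   [¬□-rule on 7: fresh world 1, 0R1]
16. ¬p, 1   [¬◇-rule on 3 via 0R1]
17. (¬r ∨ s) → (q ∧ r), 1   [□-rule on 4 via 0R1]
18. ¬r ∨ s, 1   [□-rule on 6 via 0R1]
19. ¬q, 1   [¬∧-rule on 15 (branches; this branch)]
20. ¬(¬r ∨ s), 1   [→-rule on 17 (branches; this branch)]
21. r, 1   [¬∨-rule on 20]
22. ¬s, 1   [¬∨-rule on 20]
23. s, 1   [∨-rule on 18 (branches; this branch)]
Accessibility: 0R0, 0R1, 1R1
Branch closes: s and ¬s both at 1.
Every branch of the negation's tableau closes; the branch above is one of them.

Yes, valid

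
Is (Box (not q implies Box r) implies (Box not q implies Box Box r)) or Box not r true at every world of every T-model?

Tableau for the negation not ((Box (not q implies Box r) implies (Box not q implies Box Box r)) or Box not r):
1. not ((Box (not q implies Box r) implies (Box not q implies Box Box r)) or Box not r), u
2. not (Box (not q implies Box r) implies (Box not q implies Box Box r)), u   [neg-or-rule on 1]
3. not Box not r, u   [neg-or-rule on 1]
4. Box (not q implies Box r), u   [neg-implies-rule on 2]
5. not (Box not q implies Box Box r), u   [neg-implies-rule on 2]
6. Box not q, u   [neg-implies-rule on 5]
7. not Box Box r, u   [neg-implies-rule on 5]
8. not q implies Box r, u   [Box-rule on 4 via uRu]
9. not q, u   [Box-rule on 6 via uRu]
10. Box r, u   [implies-rule on 8 (branches; this branch)]
11. r, u   [Box-rule on 10 via uRu]
12. r, v   [neg-Box-rule on 3: fresh world v, uRv]
13. not q implies Box r, v   [Box-rule on 4 via uRv]
14. not q, v   [Box-rule on 6 via uRv]
15. Box r, v   [implies-rule on 13 (branches; this branch)]
16. not Box r, w   [neg-Box-rule on 7: fresh world w, uRw]
17. not q implies Box r, w   [Box-rule on 4 via uRw]
18. not q, w   [Box-rule on 6 via uRw]
19. r, w   [Box-rule on 10 via uRw]
20. Box r, w   [implies-rule on 17 (branches; this branch)]
21. not r, x   [neg-Box-rule on 16: fresh world x, wRx]
22. r, x   [Box-rule on 20 via wRx]
Accessibility: uRu, uRv, uRw, vRv, wRw, wRx, xRx
Branch closes: r and not r both at x.
Every branch of the negation's tableau closes; the branch above is one of them.

Valid in T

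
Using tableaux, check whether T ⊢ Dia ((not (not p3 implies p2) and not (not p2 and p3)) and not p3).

Tableau for the negation not Dia ((not (not p3 implies p2) and not (not p2 and p3)) and not p3):
1. not Dia ((not (not p3 implies p2) and not (not p2 and p3)) and not p3), u
2. not ((not (not p3 implies p2) and not (not p2 and p3)) and not p3), u
3. p3, u
Accessibility: uRu
The negation has an open branch (countermodel exists).

Not valid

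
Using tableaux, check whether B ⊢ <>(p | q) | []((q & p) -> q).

Yes, valid

Tableau for the negation ~(<>(p | q) | []((q & p) -> q)):
1. ~(<>(p | q) | []((q & p) -> q)), w0
2. ~<>(p | q), w0   [~|-rule on 1]
3. ~[]((q & p) -> q), w0   [~|-rule on 1]
4. ~(p | q), w0   [~<>-rule on 2 via w0Rw0]
5. ~p, w0   [~|-rule on 4]
6. ~q, w0   [~|-rule on 4]
7. ~((q & p) -> q), w1   [~[]-rule on 3: fresh world w1, w0Rw1]
8. q & p, w1   [~->-rule on 7]
9. ~q, w1   [~->-rule on 7]
10. q, w1   [&-rule on 8]
11. p, w1   [&-rule on 8]
Accessibility: w0Rw0, w0Rw1, w1Rw0, w1Rw1
Branch closes: q and ~q both at w1.
All branches of the negation close; one closing branch shown above.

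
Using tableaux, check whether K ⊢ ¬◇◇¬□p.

Invalid (countermodel exists)

Tableau for the negation ◇◇¬□p:
1. ◇◇¬□p, u
2. ◇¬□p, v   [◇-rule on 1: fresh world v, uRv]
3. ¬□p, w   [◇-rule on 2: fresh world w, vRw]
4. ¬p, x   [¬□-rule on 3: fresh world x, wRx]
Accessibility: uRv, vRw, wRx
The negation has an open branch (countermodel exists).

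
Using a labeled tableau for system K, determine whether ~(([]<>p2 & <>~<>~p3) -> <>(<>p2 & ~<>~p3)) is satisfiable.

1. ~(([]<>p2 & <>~<>~p3) -> <>(<>p2 & ~<>~p3)), u
2. []<>p2 & <>~<>~p3, u   [~->-rule on 1]
3. ~<>(<>p2 & ~<>~p3), u   [~->-rule on 1]
4. []<>p2, u   [&-rule on 2]
5. <>~<>~p3, u   [&-rule on 2]
6. ~<>~p3, v   [<>-rule on 5: fresh world v, uRv]
7. ~(<>p2 & ~<>~p3), v   [~<>-rule on 3 via uRv]
8. <>p2, v   [[]-rule on 4 via uRv]
9. <>~p3, v   [~&-rule on 7 (branches; this branch)]
10. p2, w   [<>-rule on 8: fresh world w, vRw]
11. p3, w   [~<>-rule on 6 via vRw]
12. ~p3, x   [<>-rule on 9: fresh world x, vRx]
13. p3, x   [~<>-rule on 6 via vRx]
Accessibility: uRv, vRw, vRx
Branch closes: p3 and ~p3 both at x.
Every branch closes; the branch above is one of them.

Unsatisfiable (every branch closes)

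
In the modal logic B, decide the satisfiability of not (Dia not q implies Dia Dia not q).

1. not (Dia not q implies Dia Dia not q), u
2. Dia not q, u
3. not Dia Dia not q, u
4. not Dia not q, u
5. q, u
6. not q, v
7. not Dia not q, v
8. q, v
Accessibility: uRu, uRv, vRu, vRv
Branch closes: q and not q both at v.
(One branch shown.) All branches close.

No, unsatisfiable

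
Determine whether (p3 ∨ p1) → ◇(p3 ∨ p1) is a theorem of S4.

Tableau for the negation ¬((p3 ∨ p1) → ◇(p3 ∨ p1)):
1. ¬((p3 ∨ p1) → ◇(p3 ∨ p1)), u
2. p3 ∨ p1, u   [¬→-rule on 1]
3. ¬◇(p3 ∨ p1), u   [¬→-rule on 1]
4. ¬(p3 ∨ p1), u   [¬◇-rule on 3 via uRu]
5. ¬p3, u   [¬∨-rule on 4]
6. ¬p1, u   [¬∨-rule on 4]
7. p1, u   [∨-rule on 2 (branches; this branch)]
Accessibility: uRu
Branch closes: p1 and ¬p1 both at u.
All branches of the negation close; one closing branch shown above.

Valid in S4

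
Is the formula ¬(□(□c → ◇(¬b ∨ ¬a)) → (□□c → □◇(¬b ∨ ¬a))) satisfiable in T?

No, unsatisfiable

1. ¬(□(□c → ◇(¬b ∨ ¬a)) → (□□c → □◇(¬b ∨ ¬a))), w0
2. □(□c → ◇(¬b ∨ ¬a)), w0
3. ¬(□□c → □◇(¬b ∨ ¬a)), w0
4. □□c, w0
5. ¬□◇(¬b ∨ ¬a), w0
6. □c → ◇(¬b ∨ ¬a), w0
7. □c, w0
8. c, w0
9. ◇(¬b ∨ ¬a), w0
10. ¬◇(¬b ∨ ¬a), w1
11. □c → ◇(¬b ∨ ¬a), w1
12. □c, w1
13. c, w1
14. ¬(¬b ∨ ¬a), w1
15. b, w1
16. a, w1
17. ◇(¬b ∨ ¬a), w1
18. ¬b ∨ ¬a, w2
19. □c → ◇(¬b ∨ ¬a), w2
20. □c, w2
21. c, w2
22. ¬a, w2
23. ◇(¬b ∨ ¬a), w2
24. ¬b ∨ ¬a, w3
25. ¬(¬b ∨ ¬a), w3
26. b, w3
27. a, w3
28. c, w3
29. ¬a, w3
Accessibility: w0Rw0, w0Rw1, w0Rw2, w1Rw1, w1Rw3, w2Rw2, w3Rw3
Branch closes: a and ¬a both at w3.
Every branch closes; the branch above is one of them.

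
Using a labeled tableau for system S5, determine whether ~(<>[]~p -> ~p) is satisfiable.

1. ~(<>[]~p -> ~p), w0
2. <>[]~p, w0
3. p, w0
4. []~p, w1
5. ~p, w0
Accessibility: w0Rw0, w0Rw1, w1Rw0, w1Rw1
Branch closes: p and ~p both at w0.
Every branch closes; the branch above is one of them.

Unsatisfiable (every branch closes)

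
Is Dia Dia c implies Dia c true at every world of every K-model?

Tableau for the negation not (Dia Dia c implies Dia c):
1. not (Dia Dia c implies Dia c), w0
2. Dia Dia c, w0
3. not Dia c, w0
4. Dia c, w1
5. not c, w1
6. c, w2
Accessibility: w0Rw1, w1Rw2
The negation has an open branch (countermodel exists).

No, not valid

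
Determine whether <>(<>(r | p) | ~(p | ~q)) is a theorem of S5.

Invalid (countermodel exists)

Tableau for the negation ~<>(<>(r | p) | ~(p | ~q)):
1. ~<>(<>(r | p) | ~(p | ~q)), w0
2. ~(<>(r | p) | ~(p | ~q)), w0
3. ~<>(r | p), w0
4. p | ~q, w0
5. ~(r | p), w0
6. ~r, w0
7. ~p, w0
8. ~q, w0
Accessibility: w0Rw0
The negation has an open branch (countermodel exists).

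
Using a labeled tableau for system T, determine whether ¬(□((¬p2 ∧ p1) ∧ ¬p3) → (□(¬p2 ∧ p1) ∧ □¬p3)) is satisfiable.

Unsatisfiable

1. ¬(□((¬p2 ∧ p1) ∧ ¬p3) → (□(¬p2 ∧ p1) ∧ □¬p3)), u
2. □((¬p2 ∧ p1) ∧ ¬p3), u
3. ¬(□(¬p2 ∧ p1) ∧ □¬p3), u
4. (¬p2 ∧ p1) ∧ ¬p3, u
5. ¬p2 ∧ p1, u
6. ¬p3, u
7. ¬p2, u
8. p1, u
9. ¬□(¬p2 ∧ p1), u
10. ¬(¬p2 ∧ p1), v
11. (¬p2 ∧ p1) ∧ ¬p3, v
12. ¬p2 ∧ p1, v
13. ¬p3, v
14. ¬p2, v
15. p1, v
16. ¬p1, v
Accessibility: uRu, uRv, vRv
Branch closes: p1 and ¬p1 both at v.
Every branch closes; the branch above is one of them.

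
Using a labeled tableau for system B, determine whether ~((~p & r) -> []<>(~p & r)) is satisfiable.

1. ~((~p & r) -> []<>(~p & r)), u
2. ~p & r, u
3. ~[]<>(~p & r), u
4. ~p, u
5. r, u
6. ~<>(~p & r), v
7. ~(~p & r), u
8. ~(~p & r), v
9. ~r, u
Accessibility: uRu, uRv, vRu, vRv
Branch closes: r and ~r both at u.
All branches of the tableau close; one closing branch shown above.

Unsatisfiable (every branch closes)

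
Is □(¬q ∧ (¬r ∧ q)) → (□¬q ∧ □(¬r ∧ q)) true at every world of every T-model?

Tableau for the negation ¬(□(¬q ∧ (¬r ∧ q)) → (□¬q ∧ □(¬r ∧ q))):
1. ¬(□(¬q ∧ (¬r ∧ q)) → (□¬q ∧ □(¬r ∧ q))), w0
2. □(¬q ∧ (¬r ∧ q)), w0
3. ¬(□¬q ∧ □(¬r ∧ q)), w0
4. ¬q ∧ (¬r ∧ q), w0
5. ¬q, w0
6. ¬r ∧ q, w0
7. ¬r, w0
8. q, w0
Accessibility: w0Rw0
Branch closes: q and ¬q both at w0.
All branches of the negation close; one closing branch shown above.

Valid in T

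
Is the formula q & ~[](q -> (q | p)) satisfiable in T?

Unsatisfiable (every branch closes)

1. q & ~[](q -> (q | p)), 0
2. q, 0   [&-rule on 1]
3. ~[](q -> (q | p)), 0   [&-rule on 1]
4. ~(q -> (q | p)), 1   [~[]-rule on 3: fresh world 1, 0R1]
5. q, 1   [~->-rule on 4]
6. ~(q | p), 1   [~->-rule on 4]
7. ~q, 1   [~|-rule on 6]
8. ~p, 1   [~|-rule on 6]
Accessibility: 0R0, 0R1, 1R1
Branch closes: q and ~q both at 1.
Every branch closes; the branch above is one of them.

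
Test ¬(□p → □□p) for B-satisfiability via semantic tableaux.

Yes, satisfiable

1. ¬(□p → □□p), w0
2. □p, w0
3. ¬□□p, w0
4. p, w0
5. ¬□p, w1
6. p, w1
7. ¬p, w2
Accessibility: w0Rw0, w0Rw1, w1Rw0, w1Rw1, w1Rw2, w2Rw1, w2Rw2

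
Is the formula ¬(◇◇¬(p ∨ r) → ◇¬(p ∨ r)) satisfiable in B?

1. ¬(◇◇¬(p ∨ r) → ◇¬(p ∨ r)), u
2. ◇◇¬(p ∨ r), u   [¬→-rule on 1]
3. ¬◇¬(p ∨ r), u   [¬→-rule on 1]
4. p ∨ r, u   [¬◇-rule on 3 via uRu]
5. r, u   [∨-rule on 4 (branches; this branch)]
6. ◇¬(p ∨ r), v   [◇-rule on 2: fresh world v, uRv]
7. p ∨ r, v   [¬◇-rule on 3 via uRv]
8. r, v   [∨-rule on 7 (branches; this branch)]
9. ¬(p ∨ r), w   [◇-rule on 6: fresh world w, vRw]
10. ¬p, w   [¬∨-rule on 9]
11. ¬r, w   [¬∨-rule on 9]
Accessibility: uRu, uRv, vRu, vRv, vRw, wRv, wRw

Yes, satisfiable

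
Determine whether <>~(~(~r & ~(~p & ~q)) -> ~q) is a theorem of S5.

Tableau for the negation ~<>~(~(~r & ~(~p & ~q)) -> ~q):
1. ~<>~(~(~r & ~(~p & ~q)) -> ~q), w0
2. ~(~r & ~(~p & ~q)) -> ~q, w0
3. ~q, w0
Accessibility: w0Rw0
The negation has an open branch (countermodel exists).

Not valid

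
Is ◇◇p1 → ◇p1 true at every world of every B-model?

Tableau for the negation ¬(◇◇p1 → ◇p1):
1. ¬(◇◇p1 → ◇p1), 0
2. ◇◇p1, 0   [¬→-rule on 1]
3. ¬◇p1, 0   [¬→-rule on 1]
4. ¬p1, 0   [¬◇-rule on 3 via 0R0]
5. ◇p1, 1   [◇-rule on 2: fresh world 1, 0R1]
6. ¬p1, 1   [¬◇-rule on 3 via 0R1]
7. p1, 2   [◇-rule on 5: fresh world 2, 1R2]
Accessibility: 0R0, 0R1, 1R0, 1R1, 1R2, 2R1, 2R2
The negation has an open branch (countermodel exists).

Not valid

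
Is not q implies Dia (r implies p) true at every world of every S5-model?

Not valid

Tableau for the negation not (not q implies Dia (r implies p)):
1. not (not q implies Dia (r implies p)), 0
2. not q, 0
3. not Dia (r implies p), 0
4. not (r implies p), 0
5. r, 0
6. not p, 0
Accessibility: 0R0
The negation has an open branch (countermodel exists).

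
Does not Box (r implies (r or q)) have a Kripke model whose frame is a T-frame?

Unsatisfiable

1. not Box (r implies (r or q)), 0
2. not (r implies (r or q)), 1
3. r, 1
4. not (r or q), 1
5. not r, 1
6. not q, 1
Accessibility: 0R0, 0R1, 1R1
Branch closes: r and not r both at 1.
(One branch shown.) All branches close.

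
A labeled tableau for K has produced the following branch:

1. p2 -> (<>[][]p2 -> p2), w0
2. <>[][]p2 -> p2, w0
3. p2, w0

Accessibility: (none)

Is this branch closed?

Not closed

There is no literal clash: for every atom and world, at most one sign appears.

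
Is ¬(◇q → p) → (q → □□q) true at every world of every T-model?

Tableau for the negation ¬(¬(◇q → p) → (q → □□q)):
1. ¬(¬(◇q → p) → (q → □□q)), u
2. ¬(◇q → p), u   [¬→-rule on 1]
3. ¬(q → □□q), u   [¬→-rule on 1]
4. ◇q, u   [¬→-rule on 2]
5. ¬p, u   [¬→-rule on 2]
6. q, u   [¬→-rule on 3]
7. ¬□□q, u   [¬→-rule on 3]
8. q, v   [◇-rule on 4: fresh world v, uRv]
9. ¬□q, w   [¬□-rule on 7: fresh world w, uRw]
10. ¬q, x   [¬□-rule on 9: fresh world x, wRx]
Accessibility: uRu, uRv, uRw, vRv, wRw, wRx, xRx
The negation has an open branch (countermodel exists).

Not valid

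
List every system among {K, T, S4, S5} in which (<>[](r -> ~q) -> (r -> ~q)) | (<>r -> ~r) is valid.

S5-tableau for the negation ~((<>[](r -> ~q) -> (r -> ~q)) | (<>r -> ~r)):
1. ~((<>[](r -> ~q) -> (r -> ~q)) | (<>r -> ~r)), w0
2. ~(<>[](r -> ~q) -> (r -> ~q)), w0
3. ~(<>r -> ~r), w0
4. <>[](r -> ~q), w0
5. ~(r -> ~q), w0
6. <>r, w0
7. r, w0
8. q, w0
9. [](r -> ~q), w1
10. r -> ~q, w0
11. r -> ~q, w1
12. ~q, w0
Accessibility: w0Rw0, w0Rw1, w1Rw0, w1Rw1
Branch closes: q and ~q both at w0.
Every branch closes (one shown): valid in S5.
S4-tableau for the negation ~((<>[](r -> ~q) -> (r -> ~q)) | (<>r -> ~r)):
1. ~((<>[](r -> ~q) -> (r -> ~q)) | (<>r -> ~r)), w0
2. ~(<>[](r -> ~q) -> (r -> ~q)), w0
3. ~(<>r -> ~r), w0
4. <>[](r -> ~q), w0
5. ~(r -> ~q), w0
6. <>r, w0
7. r, w0
8. q, w0
9. [](r -> ~q), w1
10. r -> ~q, w1
11. ~q, w1
12. r, w2
Accessibility: w0Rw0, w0Rw1, w0Rw2, w1Rw1, w2Rw2
Complete open branch: countermodel on an S4-frame, so not valid in S4, nor in K, T (the same frame is also a K-frame and a T-frame).

S5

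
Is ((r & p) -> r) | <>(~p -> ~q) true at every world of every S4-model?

Tableau for the negation ~(((r & p) -> r) | <>(~p -> ~q)):
1. ~(((r & p) -> r) | <>(~p -> ~q)), 0
2. ~((r & p) -> r), 0   [~|-rule on 1]
3. ~<>(~p -> ~q), 0   [~|-rule on 1]
4. r & p, 0   [~->-rule on 2]
5. ~r, 0   [~->-rule on 2]
6. r, 0   [&-rule on 4]
7. p, 0   [&-rule on 4]
Accessibility: 0R0
Branch closes: r and ~r both at 0.
Every branch of the negation's tableau closes; the branch above is one of them.

Yes, valid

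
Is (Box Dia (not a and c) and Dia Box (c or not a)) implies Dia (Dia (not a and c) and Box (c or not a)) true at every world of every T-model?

Yes, valid

Tableau for the negation not ((Box Dia (not a and c) and Dia Box (c or not a)) implies Dia (Dia (not a and c) and Box (c or not a))):
1. not ((Box Dia (not a and c) and Dia Box (c or not a)) implies Dia (Dia (not a and c) and Box (c or not a))), 0
2. Box Dia (not a and c) and Dia Box (c or not a), 0
3. not Dia (Dia (not a and c) and Box (c or not a)), 0
4. Box Dia (not a and c), 0
5. Dia Box (c or not a), 0
6. not (Dia (not a and c) and Box (c or not a)), 0
7. Dia (not a and c), 0
8. not Box (c or not a), 0
9. Box (c or not a), 1
10. not (Dia (not a and c) and Box (c or not a)), 1
11. Dia (not a and c), 1
12. c or not a, 1
13. not Box (c or not a), 1
14. not a, 1
15. not a and c, 2
16. not a, 2
17. c, 2
18. not (Dia (not a and c) and Box (c or not a)), 2
19. Dia (not a and c), 2
20. not Box (c or not a), 2
21. not (c or not a), 3
22. not c, 3
23. a, 3
24. not (Dia (not a and c) and Box (c or not a)), 3
25. Dia (not a and c), 3
26. not Dia (not a and c), 3
27. not (not a and c), 3
28. not a and c, 4
29. not a, 4
30. c, 4
31. c or not a, 4
32. not (c or not a), 5
33. not c, 5
34. a, 5
35. c or not a, 5
36. not a, 5
Accessibility: 0R0, 0R1, 0R2, 0R3, 1R1, 1R4, 1R5, 2R2, 3R3, 4R4, 5R5
Branch closes: a and not a both at 5.
All branches of the negation close; one closing branch shown above.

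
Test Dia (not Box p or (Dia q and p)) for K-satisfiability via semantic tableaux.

1. Dia (not Box p or (Dia q and p)), u
2. not Box p or (Dia q and p), v
3. Dia q and p, v
4. Dia q, v
5. p, v
6. q, w
Accessibility: uRv, vRw

Yes, satisfiable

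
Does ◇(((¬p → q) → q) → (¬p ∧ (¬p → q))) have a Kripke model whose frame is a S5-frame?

1. ◇(((¬p → q) → q) → (¬p ∧ (¬p → q))), u
2. ((¬p → q) → q) → (¬p ∧ (¬p → q)), v
3. ¬p ∧ (¬p → q), v
4. ¬p, v
5. ¬p → q, v
6. q, v
Accessibility: uRu, uRv, vRu, vRv

Yes, satisfiable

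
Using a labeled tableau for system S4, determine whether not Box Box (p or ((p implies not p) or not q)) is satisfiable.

1. not Box Box (p or ((p implies not p) or not q)), 0
2. not Box (p or ((p implies not p) or not q)), 1   [neg-Box-rule on 1: fresh world 1, 0R1]
3. not (p or ((p implies not p) or not q)), 2   [neg-Box-rule on 2: fresh world 2, 1R2]
4. not p, 2   [neg-or-rule on 3]
5. not ((p implies not p) or not q), 2   [neg-or-rule on 3]
6. not (p implies not p), 2   [neg-or-rule on 5]
7. q, 2   [neg-or-rule on 5]
8. p, 2   [neg-implies-rule on 6]
Accessibility: 0R0, 0R1, 0R2, 1R1, 1R2, 2R2
Branch closes: p and not p both at 2.
(One branch shown.) All branches close.

Unsatisfiable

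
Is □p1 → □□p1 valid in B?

Invalid (countermodel exists)

Tableau for the negation ¬(□p1 → □□p1):
1. ¬(□p1 → □□p1), 0
2. □p1, 0
3. ¬□□p1, 0
4. p1, 0
5. ¬□p1, 1
6. p1, 1
7. ¬p1, 2
Accessibility: 0R0, 0R1, 1R0, 1R1, 1R2, 2R1, 2R2
The negation has an open branch (countermodel exists).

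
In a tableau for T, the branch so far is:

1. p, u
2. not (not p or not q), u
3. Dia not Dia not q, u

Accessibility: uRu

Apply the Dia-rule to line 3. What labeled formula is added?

a fresh world v with uRv, and not Dia not q at v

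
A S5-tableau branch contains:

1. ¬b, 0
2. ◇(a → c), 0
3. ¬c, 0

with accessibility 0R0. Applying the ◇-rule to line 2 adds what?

a fresh world 1 with 0R1, and a → c at 1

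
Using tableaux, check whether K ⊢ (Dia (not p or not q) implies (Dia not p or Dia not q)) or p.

Tableau for the negation not ((Dia (not p or not q) implies (Dia not p or Dia not q)) or p):
1. not ((Dia (not p or not q) implies (Dia not p or Dia not q)) or p), u
2. not (Dia (not p or not q) implies (Dia not p or Dia not q)), u   [neg-or-rule on 1]
3. not p, u   [neg-or-rule on 1]
4. Dia (not p or not q), u   [neg-implies-rule on 2]
5. not (Dia not p or Dia not q), u   [neg-implies-rule on 2]
6. not Dia not p, u   [neg-or-rule on 5]
7. not Dia not q, u   [neg-or-rule on 5]
8. not p or not q, v   [Dia-rule on 4: fresh world v, uRv]
9. p, v   [neg-Dia-rule on 6 via uRv]
10. q, v   [neg-Dia-rule on 7 via uRv]
11. not q, v   [or-rule on 8 (branches; this branch)]
Accessibility: uRv
Branch closes: q and not q both at v.
All branches of the negation close; one closing branch shown above.

Yes, valid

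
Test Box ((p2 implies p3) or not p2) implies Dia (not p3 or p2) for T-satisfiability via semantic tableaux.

1. Box ((p2 implies p3) or not p2) implies Dia (not p3 or p2), u
2. Dia (not p3 or p2), u   [implies-rule on 1 (branches; this branch)]
3. not p3 or p2, v   [Dia-rule on 2: fresh world v, uRv]
4. p2, v   [or-rule on 3 (branches; this branch)]
Accessibility: uRu, uRv, vRv

Satisfiable (open branch found)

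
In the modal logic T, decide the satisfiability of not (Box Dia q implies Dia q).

Unsatisfiable

1. not (Box Dia q implies Dia q), u
2. Box Dia q, u
3. not Dia q, u
4. Dia q, u
5. not q, u
6. q, v
7. Dia q, v
8. not q, v
Accessibility: uRu, uRv, vRv
Branch closes: q and not q both at v.
(One branch shown.) All branches close.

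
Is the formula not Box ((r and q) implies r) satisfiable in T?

1. not Box ((r and q) implies r), u
2. not ((r and q) implies r), v
3. r and q, v
4. not r, v
5. r, v
6. q, v
Accessibility: uRu, uRv, vRv
Branch closes: r and not r both at v.
Every branch closes; the branch above is one of them.

No, unsatisfiable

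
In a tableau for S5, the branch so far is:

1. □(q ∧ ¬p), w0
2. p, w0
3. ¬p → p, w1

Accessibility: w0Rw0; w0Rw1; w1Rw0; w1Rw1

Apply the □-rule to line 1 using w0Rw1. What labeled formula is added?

q ∧ ¬p, w1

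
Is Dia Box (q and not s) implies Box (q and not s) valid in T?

Tableau for the negation not (Dia Box (q and not s) implies Box (q and not s)):
1. not (Dia Box (q and not s) implies Box (q and not s)), 0
2. Dia Box (q and not s), 0   [neg-implies-rule on 1]
3. not Box (q and not s), 0   [neg-implies-rule on 1]
4. Box (q and not s), 1   [Dia-rule on 2: fresh world 1, 0R1]
5. q and not s, 1   [Box-rule on 4 via 1R1]
6. q, 1   [and-rule on 5]
7. not s, 1   [and-rule on 5]
8. not (q and not s), 2   [neg-Box-rule on 3: fresh world 2, 0R2]
9. s, 2   [neg-and-rule on 8 (branches; this branch)]
Accessibility: 0R0, 0R1, 0R2, 1R1, 2R2
The negation has an open branch (countermodel exists).

Invalid (countermodel exists)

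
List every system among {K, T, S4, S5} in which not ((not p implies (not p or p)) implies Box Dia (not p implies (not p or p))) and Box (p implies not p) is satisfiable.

K-tableau for the formula:
1. not ((not p implies (not p or p)) implies Box Dia (not p implies (not p or p))) and Box (p implies not p), 0
2. not ((not p implies (not p or p)) implies Box Dia (not p implies (not p or p))), 0
3. Box (p implies not p), 0
4. not p implies (not p or p), 0
5. not Box Dia (not p implies (not p or p)), 0
6. not p or p, 0
7. p, 0
8. not Dia (not p implies (not p or p)), 1
9. p implies not p, 1
10. not p, 1
Accessibility: 0R1
Complete open branch: satisfiable in K.
T-tableau for the formula:
1. not ((not p implies (not p or p)) implies Box Dia (not p implies (not p or p))) and Box (p implies not p), 0
2. not ((not p implies (not p or p)) implies Box Dia (not p implies (not p or p))), 0
3. Box (p implies not p), 0
4. not p implies (not p or p), 0
5. not Box Dia (not p implies (not p or p)), 0
6. p implies not p, 0
7. not p or p, 0
8. not p, 0
9. not Dia (not p implies (not p or p)), 1
10. p implies not p, 1
11. not (not p implies (not p or p)), 1
12. not p, 1
13. not (not p or p), 1
14. p, 1
Accessibility: 0R0, 0R1, 1R1
Branch closes: p and not p both at 1.
Every branch closes (one shown): unsatisfiable in T, hence also in S4, S5 (every S4/S5-frame is a T-frame).

K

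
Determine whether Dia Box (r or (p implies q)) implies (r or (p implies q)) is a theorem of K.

No, not valid

Tableau for the negation not (Dia Box (r or (p implies q)) implies (r or (p implies q))):
1. not (Dia Box (r or (p implies q)) implies (r or (p implies q))), w0
2. Dia Box (r or (p implies q)), w0
3. not (r or (p implies q)), w0
4. not r, w0
5. not (p implies q), w0
6. p, w0
7. not q, w0
8. Box (r or (p implies q)), w1
Accessibility: w0Rw1
The negation has an open branch (countermodel exists).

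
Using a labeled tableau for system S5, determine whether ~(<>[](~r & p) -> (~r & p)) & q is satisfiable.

Unsatisfiable (every branch closes)

1. ~(<>[](~r & p) -> (~r & p)) & q, u
2. ~(<>[](~r & p) -> (~r & p)), u   [&-rule on 1]
3. q, u   [&-rule on 1]
4. <>[](~r & p), u   [~->-rule on 2]
5. ~(~r & p), u   [~->-rule on 2]
6. ~p, u   [~&-rule on 5 (branches; this branch)]
7. [](~r & p), v   [<>-rule on 4: fresh world v, uRv]
8. ~r & p, u   [[]-rule on 7 via vRu]
9. ~r, u   [&-rule on 8]
10. p, u   [&-rule on 8]
Accessibility: uRu, uRv, vRu, vRv
Branch closes: p and ~p both at u.
All branches of the tableau close; one closing branch shown above.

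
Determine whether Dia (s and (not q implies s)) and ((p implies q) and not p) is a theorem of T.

Tableau for the negation not (Dia (s and (not q implies s)) and ((p implies q) and not p)):
1. not (Dia (s and (not q implies s)) and ((p implies q) and not p)), u
2. not ((p implies q) and not p), u
3. p, u
Accessibility: uRu
The negation has an open branch (countermodel exists).

Invalid (countermodel exists)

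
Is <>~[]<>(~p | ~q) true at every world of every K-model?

Tableau for the negation ~<>~[]<>(~p | ~q):
1. ~<>~[]<>(~p | ~q), w0
The negation has an open branch (countermodel exists).

Not valid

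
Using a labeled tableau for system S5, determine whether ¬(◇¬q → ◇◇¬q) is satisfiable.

No, unsatisfiable

1. ¬(◇¬q → ◇◇¬q), u
2. ◇¬q, u
3. ¬◇◇¬q, u
4. ¬◇¬q, u
5. q, u
6. ¬q, v
7. ¬◇¬q, v
8. q, v
Accessibility: uRu, uRv, vRu, vRv
Branch closes: q and ¬q both at v.
Every branch closes; the branch above is one of them.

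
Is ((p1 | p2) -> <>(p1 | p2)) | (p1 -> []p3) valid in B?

Yes, valid

Tableau for the negation ~(((p1 | p2) -> <>(p1 | p2)) | (p1 -> []p3)):
1. ~(((p1 | p2) -> <>(p1 | p2)) | (p1 -> []p3)), w0
2. ~((p1 | p2) -> <>(p1 | p2)), w0
3. ~(p1 -> []p3), w0
4. p1 | p2, w0
5. ~<>(p1 | p2), w0
6. p1, w0
7. ~[]p3, w0
8. ~(p1 | p2), w0
9. ~p1, w0
10. ~p2, w0
Accessibility: w0Rw0
Branch closes: p1 and ~p1 both at w0.
All branches of the negation close; one closing branch shown above.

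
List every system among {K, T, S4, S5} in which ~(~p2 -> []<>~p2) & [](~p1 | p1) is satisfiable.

S4-tableau for the formula:
1. ~(~p2 -> []<>~p2) & [](~p1 | p1), u
2. ~(~p2 -> []<>~p2), u   [&-rule on 1]
3. [](~p1 | p1), u   [&-rule on 1]
4. ~p2, u   [~->-rule on 2]
5. ~[]<>~p2, u   [~->-rule on 2]
6. ~p1 | p1, u   [[]-rule on 3 via uRu]
7. p1, u   [|-rule on 6 (branches; this branch)]
8. ~<>~p2, v   [~[]-rule on 5: fresh world v, uRv]
9. ~p1 | p1, v   [[]-rule on 3 via uRv]
10. p2, v   [~<>-rule on 8 via vRv]
11. p1, v   [|-rule on 9 (branches; this branch)]
Accessibility: uRu, uRv, vRv
Complete open branch: satisfiable in S4, hence also in K, T (this S4-model is also a K-model and a T-model).
S5-tableau for the formula:
1. ~(~p2 -> []<>~p2) & [](~p1 | p1), u
2. ~(~p2 -> []<>~p2), u   [&-rule on 1]
3. [](~p1 | p1), u   [&-rule on 1]
4. ~p2, u   [~->-rule on 2]
5. ~[]<>~p2, u   [~->-rule on 2]
6. ~p1 | p1, u   [[]-rule on 3 via uRu]
7. p1, u   [|-rule on 6 (branches; this branch)]
8. ~<>~p2, v   [~[]-rule on 5: fresh world v, uRv]
9. ~p1 | p1, v   [[]-rule on 3 via uRv]
10. p2, u   [~<>-rule on 8 via vRu]
Accessibility: uRu, uRv, vRu, vRv
Branch closes: p2 and ~p2 both at u.
Every branch closes (one shown): unsatisfiable in S5.

K, T, S4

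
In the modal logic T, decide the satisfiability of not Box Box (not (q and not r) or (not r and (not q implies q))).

1. not Box Box (not (q and not r) or (not r and (not q implies q))), u
2. not Box (not (q and not r) or (not r and (not q implies q))), v   [neg-Box-rule on 1: fresh world v, uRv]
3. not (not (q and not r) or (not r and (not q implies q))), w   [neg-Box-rule on 2: fresh world w, vRw]
4. q and not r, w   [neg-or-rule on 3]
5. not (not r and (not q implies q)), w   [neg-or-rule on 3]
6. q, w   [and-rule on 4]
7. not r, w   [and-rule on 4]
8. not (not q implies q), w   [neg-and-rule on 5 (branches; this branch)]
9. not q, w   [neg-implies-rule on 8]
Accessibility: uRu, uRv, vRv, vRw, wRw
Branch closes: q and not q both at w.
All branches of the tableau close; one closing branch shown above.

Unsatisfiable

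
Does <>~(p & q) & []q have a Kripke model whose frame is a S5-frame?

Satisfiable

1. <>~(p & q) & []q, w0
2. <>~(p & q), w0
3. []q, w0
4. q, w0
5. ~(p & q), w1
6. q, w1
7. ~p, w1
Accessibility: w0Rw0, w0Rw1, w1Rw0, w1Rw1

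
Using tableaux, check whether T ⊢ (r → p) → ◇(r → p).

Yes, valid

Tableau for the negation ¬((r → p) → ◇(r → p)):
1. ¬((r → p) → ◇(r → p)), 0
2. r → p, 0
3. ¬◇(r → p), 0
4. ¬(r → p), 0
5. r, 0
6. ¬p, 0
7. p, 0
Accessibility: 0R0
Branch closes: p and ¬p both at 0.
Every branch of the negation's tableau closes; the branch above is one of them.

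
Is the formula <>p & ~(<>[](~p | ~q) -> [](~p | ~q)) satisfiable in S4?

1. <>p & ~(<>[](~p | ~q) -> [](~p | ~q)), w0
2. <>p, w0
3. ~(<>[](~p | ~q) -> [](~p | ~q)), w0
4. <>[](~p | ~q), w0
5. ~[](~p | ~q), w0
6. p, w1
7. [](~p | ~q), w2
8. ~p | ~q, w2
9. ~q, w2
10. ~(~p | ~q), w3
11. p, w3
12. q, w3
Accessibility: w0Rw0, w0Rw1, w0Rw2, w0Rw3, w1Rw1, w2Rw2, w3Rw3

Satisfiable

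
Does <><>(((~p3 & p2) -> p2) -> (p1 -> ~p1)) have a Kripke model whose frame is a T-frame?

1. <><>(((~p3 & p2) -> p2) -> (p1 -> ~p1)), w0
2. <>(((~p3 & p2) -> p2) -> (p1 -> ~p1)), w1   [<>-rule on 1: fresh world w1, w0Rw1]
3. ((~p3 & p2) -> p2) -> (p1 -> ~p1), w2   [<>-rule on 2: fresh world w2, w1Rw2]
4. p1 -> ~p1, w2   [->-rule on 3 (branches; this branch)]
5. ~p1, w2   [->-rule on 4 (branches; this branch)]
Accessibility: w0Rw0, w0Rw1, w1Rw1, w1Rw2, w2Rw2

Satisfiable (open branch found)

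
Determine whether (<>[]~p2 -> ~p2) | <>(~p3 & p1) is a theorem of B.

Yes, valid

Tableau for the negation ~((<>[]~p2 -> ~p2) | <>(~p3 & p1)):
1. ~((<>[]~p2 -> ~p2) | <>(~p3 & p1)), 0
2. ~(<>[]~p2 -> ~p2), 0
3. ~<>(~p3 & p1), 0
4. <>[]~p2, 0
5. p2, 0
6. ~(~p3 & p1), 0
7. ~p1, 0
8. []~p2, 1
9. ~(~p3 & p1), 1
10. ~p2, 0
Accessibility: 0R0, 0R1, 1R0, 1R1
Branch closes: p2 and ~p2 both at 0.
Every branch of the negation's tableau closes; the branch above is one of them.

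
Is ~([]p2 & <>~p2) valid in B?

Tableau for the negation []p2 & <>~p2:
1. []p2 & <>~p2, u
2. []p2, u   [&-rule on 1]
3. <>~p2, u   [&-rule on 1]
4. p2, u   [[]-rule on 2 via uRu]
5. ~p2, v   [<>-rule on 3: fresh world v, uRv]
6. p2, v   [[]-rule on 2 via uRv]
Accessibility: uRu, uRv, vRu, vRv
Branch closes: p2 and ~p2 both at v.
Every branch of the negation's tableau closes; the branch above is one of them.

Valid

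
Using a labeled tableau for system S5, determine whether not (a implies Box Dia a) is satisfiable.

1. not (a implies Box Dia a), u
2. a, u   [neg-implies-rule on 1]
3. not Box Dia a, u   [neg-implies-rule on 1]
4. not Dia a, v   [neg-Box-rule on 3: fresh world v, uRv]
5. not a, u   [neg-Dia-rule on 4 via vRu]
Accessibility: uRu, uRv, vRu, vRv
Branch closes: a and not a both at u.
(One branch shown.) All branches close.

Unsatisfiable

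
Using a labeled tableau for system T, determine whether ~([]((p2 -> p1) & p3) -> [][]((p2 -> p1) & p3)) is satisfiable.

1. ~([]((p2 -> p1) & p3) -> [][]((p2 -> p1) & p3)), 0
2. []((p2 -> p1) & p3), 0
3. ~[][]((p2 -> p1) & p3), 0
4. (p2 -> p1) & p3, 0
5. p2 -> p1, 0
6. p3, 0
7. p1, 0
8. ~[]((p2 -> p1) & p3), 1
9. (p2 -> p1) & p3, 1
10. p2 -> p1, 1
11. p3, 1
12. p1, 1
13. ~((p2 -> p1) & p3), 2
14. ~p3, 2
Accessibility: 0R0, 0R1, 1R1, 1R2, 2R2

Satisfiable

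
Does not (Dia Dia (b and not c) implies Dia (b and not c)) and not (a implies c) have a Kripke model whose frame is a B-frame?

1. not (Dia Dia (b and not c) implies Dia (b and not c)) and not (a implies c), u
2. not (Dia Dia (b and not c) implies Dia (b and not c)), u
3. not (a implies c), u
4. Dia Dia (b and not c), u
5. not Dia (b and not c), u
6. a, u
7. not c, u
8. not (b and not c), u
9. not b, u
10. Dia (b and not c), v
11. not (b and not c), v
12. c, v
13. b and not c, w
14. b, w
15. not c, w
Accessibility: uRu, uRv, vRu, vRv, vRw, wRv, wRw

Satisfiable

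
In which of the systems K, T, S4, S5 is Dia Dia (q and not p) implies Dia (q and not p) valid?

S4, S5

S4-tableau for the negation not (Dia Dia (q and not p) implies Dia (q and not p)):
1. not (Dia Dia (q and not p) implies Dia (q and not p)), u
2. Dia Dia (q and not p), u
3. not Dia (q and not p), u
4. not (q and not p), u
5. p, u
6. Dia (q and not p), v
7. not (q and not p), v
8. p, v
9. q and not p, w
10. q, w
11. not p, w
12. not (q and not p), w
13. p, w
Accessibility: uRu, uRv, uRw, vRv, vRw, wRw
Branch closes: p and not p both at w.
Every branch closes (one shown): valid in S4, hence also in S5 (every theorem of S4 is a theorem of S5).
T-tableau for the negation not (Dia Dia (q and not p) implies Dia (q and not p)):
1. not (Dia Dia (q and not p) implies Dia (q and not p)), u
2. Dia Dia (q and not p), u
3. not Dia (q and not p), u
4. not (q and not p), u
5. p, u
6. Dia (q and not p), v
7. not (q and not p), v
8. p, v
9. q and not p, w
10. q, w
11. not p, w
Accessibility: uRu, uRv, vRv, vRw, wRw
Complete open branch: countermodel on a T-frame, so not valid in T, nor in K (the same frame is also a K-frame).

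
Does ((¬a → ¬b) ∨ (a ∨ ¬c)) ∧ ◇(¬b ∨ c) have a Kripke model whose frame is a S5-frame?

Yes, satisfiable

1. ((¬a → ¬b) ∨ (a ∨ ¬c)) ∧ ◇(¬b ∨ c), 0
2. (¬a → ¬b) ∨ (a ∨ ¬c), 0
3. ◇(¬b ∨ c), 0
4. a ∨ ¬c, 0
5. ¬c, 0
6. ¬b ∨ c, 1
7. c, 1
Accessibility: 0R0, 0R1, 1R0, 1R1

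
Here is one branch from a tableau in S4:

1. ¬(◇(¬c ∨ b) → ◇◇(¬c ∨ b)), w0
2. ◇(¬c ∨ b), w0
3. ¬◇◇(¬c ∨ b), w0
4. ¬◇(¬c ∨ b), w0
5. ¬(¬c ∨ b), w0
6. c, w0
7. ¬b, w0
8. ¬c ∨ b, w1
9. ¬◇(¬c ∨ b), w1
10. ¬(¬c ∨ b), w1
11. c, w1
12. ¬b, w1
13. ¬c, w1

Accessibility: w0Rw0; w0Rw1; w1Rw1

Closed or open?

Both c and ¬c appear at w1.

Closed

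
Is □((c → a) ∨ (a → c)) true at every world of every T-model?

Yes, valid

Tableau for the negation ¬□((c → a) ∨ (a → c)):
1. ¬□((c → a) ∨ (a → c)), w0
2. ¬((c → a) ∨ (a → c)), w1   [¬□-rule on 1: fresh world w1, w0Rw1]
3. ¬(c → a), w1   [¬∨-rule on 2]
4. ¬(a → c), w1   [¬∨-rule on 2]
5. c, w1   [¬→-rule on 3]
6. ¬a, w1   [¬→-rule on 3]
7. a, w1   [¬→-rule on 4]
8. ¬c, w1   [¬→-rule on 4]
Accessibility: w0Rw0, w0Rw1, w1Rw1
Branch closes: a and ¬a both at w1.
Every branch of the negation's tableau closes; the branch above is one of them.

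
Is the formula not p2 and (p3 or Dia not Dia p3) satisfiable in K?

1. not p2 and (p3 or Dia not Dia p3), w0
2. not p2, w0
3. p3 or Dia not Dia p3, w0
4. Dia not Dia p3, w0
5. not Dia p3, w1
Accessibility: w0Rw1

Satisfiable (open branch found)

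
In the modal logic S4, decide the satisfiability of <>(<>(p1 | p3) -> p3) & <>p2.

Satisfiable

1. <>(<>(p1 | p3) -> p3) & <>p2, u
2. <>(<>(p1 | p3) -> p3), u   [&-rule on 1]
3. <>p2, u   [&-rule on 1]
4. <>(p1 | p3) -> p3, v   [<>-rule on 2: fresh world v, uRv]
5. p3, v   [->-rule on 4 (branches; this branch)]
6. p2, w   [<>-rule on 3: fresh world w, uRw]
Accessibility: uRu, uRv, uRw, vRv, wRw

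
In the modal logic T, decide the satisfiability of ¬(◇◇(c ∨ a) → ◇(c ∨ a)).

Satisfiable

1. ¬(◇◇(c ∨ a) → ◇(c ∨ a)), u
2. ◇◇(c ∨ a), u   [¬→-rule on 1]
3. ¬◇(c ∨ a), u   [¬→-rule on 1]
4. ¬(c ∨ a), u   [¬◇-rule on 3 via uRu]
5. ¬c, u   [¬∨-rule on 4]
6. ¬a, u   [¬∨-rule on 4]
7. ◇(c ∨ a), v   [◇-rule on 2: fresh world v, uRv]
8. ¬(c ∨ a), v   [¬◇-rule on 3 via uRv]
9. ¬c, v   [¬∨-rule on 8]
10. ¬a, v   [¬∨-rule on 8]
11. c ∨ a, w   [◇-rule on 7: fresh world w, vRw]
12. a, w   [∨-rule on 11 (branches; this branch)]
Accessibility: uRu, uRv, vRv, vRw, wRw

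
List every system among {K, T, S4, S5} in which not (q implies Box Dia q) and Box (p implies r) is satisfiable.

K, T, S4

S4-tableau for the formula:
1. not (q implies Box Dia q) and Box (p implies r), u
2. not (q implies Box Dia q), u
3. Box (p implies r), u
4. q, u
5. not Box Dia q, u
6. p implies r, u
7. r, u
8. not Dia q, v
9. p implies r, v
10. not q, v
11. r, v
Accessibility: uRu, uRv, vRv
Complete open branch: satisfiable in S4, hence also in K, T (this S4-model is also a K-model and a T-model).
S5-tableau for the formula:
1. not (q implies Box Dia q) and Box (p implies r), u
2. not (q implies Box Dia q), u
3. Box (p implies r), u
4. q, u
5. not Box Dia q, u
6. p implies r, u
7. r, u
8. not Dia q, v
9. p implies r, v
10. not q, u
Accessibility: uRu, uRv, vRu, vRv
Branch closes: q and not q both at u.
Every branch closes (one shown): unsatisfiable in S5.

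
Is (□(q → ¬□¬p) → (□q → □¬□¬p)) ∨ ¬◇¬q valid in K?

Valid in K

Tableau for the negation ¬((□(q → ¬□¬p) → (□q → □¬□¬p)) ∨ ¬◇¬q):
1. ¬((□(q → ¬□¬p) → (□q → □¬□¬p)) ∨ ¬◇¬q), u
2. ¬(□(q → ¬□¬p) → (□q → □¬□¬p)), u
3. ◇¬q, u
4. □(q → ¬□¬p), u
5. ¬(□q → □¬□¬p), u
6. □q, u
7. ¬□¬□¬p, u
8. ¬q, v
9. q → ¬□¬p, v
10. q, v
Accessibility: uRv
Branch closes: q and ¬q both at v.
Every branch of the negation's tableau closes; the branch above is one of them.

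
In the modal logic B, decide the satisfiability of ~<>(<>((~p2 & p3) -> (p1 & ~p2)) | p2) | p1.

Satisfiable (open branch found)

1. ~<>(<>((~p2 & p3) -> (p1 & ~p2)) | p2) | p1, w0
2. p1, w0
Accessibility: w0Rw0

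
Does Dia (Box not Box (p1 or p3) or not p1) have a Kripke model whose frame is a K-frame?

Yes, satisfiable

1. Dia (Box not Box (p1 or p3) or not p1), u
2. Box not Box (p1 or p3) or not p1, v
3. not p1, v
Accessibility: uRv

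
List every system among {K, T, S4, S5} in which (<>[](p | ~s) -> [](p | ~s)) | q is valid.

S4-tableau for the negation ~((<>[](p | ~s) -> [](p | ~s)) | q):
1. ~((<>[](p | ~s) -> [](p | ~s)) | q), u
2. ~(<>[](p | ~s) -> [](p | ~s)), u
3. ~q, u
4. <>[](p | ~s), u
5. ~[](p | ~s), u
6. [](p | ~s), v
7. p | ~s, v
8. ~s, v
9. ~(p | ~s), w
10. ~p, w
11. s, w
Accessibility: uRu, uRv, uRw, vRv, wRw
Complete open branch: countermodel on an S4-frame, so not valid in S4, nor in K, T (the same frame is also a K-frame and a T-frame).
S5-tableau for the negation ~((<>[](p | ~s) -> [](p | ~s)) | q):
1. ~((<>[](p | ~s) -> [](p | ~s)) | q), u
2. ~(<>[](p | ~s) -> [](p | ~s)), u
3. ~q, u
4. <>[](p | ~s), u
5. ~[](p | ~s), u
6. [](p | ~s), v
7. p | ~s, u
8. p | ~s, v
9. ~s, u
10. ~s, v
11. ~(p | ~s), w
12. ~p, w
13. s, w
14. p | ~s, w
15. ~s, w
Accessibility: uRu, uRv, uRw, vRu, vRv, vRw, wRu, wRv, wRw
Branch closes: s and ~s both at w.
Every branch closes (one shown): valid in S5.

S5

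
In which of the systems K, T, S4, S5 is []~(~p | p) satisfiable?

T-tableau for the formula:
1. []~(~p | p), 0
2. ~(~p | p), 0
3. p, 0
4. ~p, 0
Accessibility: 0R0
Branch closes: p and ~p both at 0.
Every branch closes (one shown): unsatisfiable in T, hence also in S4, S5 (every S4/S5-frame is a T-frame).
K-tableau for the formula:
1. []~(~p | p), 0
Complete open branch: satisfiable in K.

K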